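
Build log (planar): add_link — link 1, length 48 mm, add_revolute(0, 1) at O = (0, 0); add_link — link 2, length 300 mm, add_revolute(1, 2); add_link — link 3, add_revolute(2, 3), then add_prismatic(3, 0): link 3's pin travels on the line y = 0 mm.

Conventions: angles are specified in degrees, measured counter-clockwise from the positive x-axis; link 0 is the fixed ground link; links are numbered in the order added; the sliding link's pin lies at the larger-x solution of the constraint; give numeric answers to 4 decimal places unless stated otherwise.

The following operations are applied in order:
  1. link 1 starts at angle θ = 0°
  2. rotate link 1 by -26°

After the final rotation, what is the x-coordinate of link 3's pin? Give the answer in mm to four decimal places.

geometry: r = 48 mm, L = 300 mm, e = 0 mm; θ starts at 0°
rotate link 1 by -26°: θ ← 0° -26° = -26°
crank pin P = (r cos θ, r sin θ) = (43.142114, -21.041815)
h = r sin θ − e = -21.041815 − 0 = -21.041815
x = r cos θ + √(L² − h²) = 43.142114 + 299.261160 = 342.403274

342.4033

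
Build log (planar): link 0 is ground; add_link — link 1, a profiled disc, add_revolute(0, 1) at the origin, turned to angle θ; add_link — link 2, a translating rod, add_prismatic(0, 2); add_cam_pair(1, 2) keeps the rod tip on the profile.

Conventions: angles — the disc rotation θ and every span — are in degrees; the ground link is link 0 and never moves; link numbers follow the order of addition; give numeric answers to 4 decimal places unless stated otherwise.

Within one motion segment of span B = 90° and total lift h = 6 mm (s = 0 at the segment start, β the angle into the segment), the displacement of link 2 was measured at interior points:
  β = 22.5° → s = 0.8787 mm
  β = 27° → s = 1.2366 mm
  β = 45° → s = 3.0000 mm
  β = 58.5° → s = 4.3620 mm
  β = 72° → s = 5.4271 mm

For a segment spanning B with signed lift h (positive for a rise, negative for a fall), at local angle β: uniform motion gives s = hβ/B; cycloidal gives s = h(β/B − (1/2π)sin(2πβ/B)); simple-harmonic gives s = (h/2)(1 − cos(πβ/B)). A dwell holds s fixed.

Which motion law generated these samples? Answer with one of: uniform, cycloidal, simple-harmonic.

candidates at β/B = r: uniform s = h·r (linear in β); cycloidal s = h·(r − sin(2πr)/(2π)); simple-harmonic s = (h/2)(1 − cos(πr))
β=22.5°: printed 0.8787 | uniform 1.5000, cycloidal 0.5451, simple-harmonic 0.8787
β=27°: printed 1.2366 | uniform 1.8000, cycloidal 0.8918, simple-harmonic 1.2366
β=45°: printed 3.0000 | uniform 3.0000, cycloidal 3.0000, simple-harmonic 3.0000
β=58.5°: printed 4.3620 | uniform 3.9000, cycloidal 4.6726, simple-harmonic 4.3620
β=72°: printed 5.4271 | uniform 4.8000, cycloidal 5.7082, simple-harmonic 5.4271
only one law matches every sample → simple-harmonic

simple-harmonic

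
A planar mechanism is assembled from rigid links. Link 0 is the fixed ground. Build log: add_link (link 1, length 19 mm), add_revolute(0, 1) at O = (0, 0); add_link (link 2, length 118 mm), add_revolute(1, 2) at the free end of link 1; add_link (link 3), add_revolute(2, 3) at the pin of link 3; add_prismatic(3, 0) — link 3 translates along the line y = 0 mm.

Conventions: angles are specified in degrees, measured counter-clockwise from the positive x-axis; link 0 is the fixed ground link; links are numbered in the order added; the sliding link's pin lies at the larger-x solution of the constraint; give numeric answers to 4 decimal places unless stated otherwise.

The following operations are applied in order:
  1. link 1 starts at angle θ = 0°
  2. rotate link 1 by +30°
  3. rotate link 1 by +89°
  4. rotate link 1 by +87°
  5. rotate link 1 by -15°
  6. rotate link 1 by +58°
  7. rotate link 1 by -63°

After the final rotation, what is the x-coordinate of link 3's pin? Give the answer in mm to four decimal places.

geometry: r = 19 mm, L = 118 mm, e = 0 mm; θ starts at 0°
rotate link 1 by +30°: θ ← 0° +30° = 30°
rotate link 1 by +89°: θ ← 30° +89° = 119°
rotate link 1 by +87°: θ ← 119° +87° = 206°
rotate link 1 by -15°: θ ← 206° -15° = 191°
rotate link 1 by +58°: θ ← 191° +58° = 249°
rotate link 1 by -63°: θ ← 249° -63° = 186°
crank pin P = (r cos θ, r sin θ) = (-18.895916, -1.986041)
h = r sin θ − e = -1.986041 − 0 = -1.986041
x = r cos θ + √(L² − h²) = -18.895916 + 117.983285 = 99.087369

99.0874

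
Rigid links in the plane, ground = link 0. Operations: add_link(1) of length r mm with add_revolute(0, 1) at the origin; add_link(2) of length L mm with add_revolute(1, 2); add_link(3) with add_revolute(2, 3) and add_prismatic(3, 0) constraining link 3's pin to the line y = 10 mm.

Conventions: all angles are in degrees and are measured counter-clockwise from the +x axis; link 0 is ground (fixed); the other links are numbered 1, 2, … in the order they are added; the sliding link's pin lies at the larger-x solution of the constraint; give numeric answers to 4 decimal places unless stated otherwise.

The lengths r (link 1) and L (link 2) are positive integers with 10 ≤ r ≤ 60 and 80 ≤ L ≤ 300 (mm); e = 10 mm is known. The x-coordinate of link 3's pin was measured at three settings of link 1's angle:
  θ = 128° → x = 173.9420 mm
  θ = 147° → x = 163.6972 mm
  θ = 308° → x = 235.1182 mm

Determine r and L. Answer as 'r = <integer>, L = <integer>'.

constraint per measurement: (x − r cos θ)² + (r sin θ − e)² = L²
subtracting the θ₁ and θ₂ equations cancels the r² and L² terms:
r = (x₁² − x₂²) / (2[(x₁cos θ₁ + e sin θ₁) − (x₂cos θ₂ + e sin θ₂)]) = 53.0003 → r = 53
L² = (x₁ − r cos θ₁)² + (r sin θ₁ − e)² = 43681.0031 → L = 209.0000 → L = 209
check at θ₃=308°: x = 235.1182 (printed 235.1182) ✓

r = 53, L = 209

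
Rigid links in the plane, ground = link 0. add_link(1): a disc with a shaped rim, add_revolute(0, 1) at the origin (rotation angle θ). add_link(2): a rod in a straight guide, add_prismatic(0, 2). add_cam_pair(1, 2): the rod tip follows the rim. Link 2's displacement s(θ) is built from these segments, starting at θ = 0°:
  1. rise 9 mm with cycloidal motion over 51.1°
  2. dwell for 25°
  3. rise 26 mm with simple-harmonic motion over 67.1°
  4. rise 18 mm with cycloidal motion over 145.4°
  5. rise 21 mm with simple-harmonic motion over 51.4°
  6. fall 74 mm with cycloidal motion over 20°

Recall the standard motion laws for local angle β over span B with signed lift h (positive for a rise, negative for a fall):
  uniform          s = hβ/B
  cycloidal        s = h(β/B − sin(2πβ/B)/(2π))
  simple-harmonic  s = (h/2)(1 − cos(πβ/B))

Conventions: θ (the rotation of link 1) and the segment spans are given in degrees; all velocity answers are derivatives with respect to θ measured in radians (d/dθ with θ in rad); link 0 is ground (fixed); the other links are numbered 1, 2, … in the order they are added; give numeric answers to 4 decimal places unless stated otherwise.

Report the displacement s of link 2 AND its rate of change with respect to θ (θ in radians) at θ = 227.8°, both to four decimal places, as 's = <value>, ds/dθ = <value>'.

segment 1 (0° to 51.1°, cycloidal, h = 9) is passed completely: s = 0.0000 + (9) = 9.0000
segment 2 (51.1° to 76.1°, dwell): s unchanged at 9.0000
segment 3 (76.1° to 143.2°, simple-harmonic, h = 26) is passed completely: s = 9.0000 + (26) = 35.0000
θ = 227.8° falls in segment 4 (143.2° to 288.6°, cycloidal, h = 18): β = 227.8 − 143.2 = 84.6°, B = 145.4°; Δs = 18·(0.5818 − sin(2π·0.5818)/(2π)) = 11.8823; s = 35.0000 + 11.8823 = 46.8823
velocity in seg [143.2°–288.6°] (cycloidal), θ in radians: β = 84.6° = 1.4765 rad, B = 145.4° = 2.5377 rad; ds/dθ = (h/B)(1 − cos(2πβ/B)) = (18/2.5377)(1 − cos(2π·0.5818)) = 13.268677 mm/rad

s = 46.8823, ds/dθ = 13.2687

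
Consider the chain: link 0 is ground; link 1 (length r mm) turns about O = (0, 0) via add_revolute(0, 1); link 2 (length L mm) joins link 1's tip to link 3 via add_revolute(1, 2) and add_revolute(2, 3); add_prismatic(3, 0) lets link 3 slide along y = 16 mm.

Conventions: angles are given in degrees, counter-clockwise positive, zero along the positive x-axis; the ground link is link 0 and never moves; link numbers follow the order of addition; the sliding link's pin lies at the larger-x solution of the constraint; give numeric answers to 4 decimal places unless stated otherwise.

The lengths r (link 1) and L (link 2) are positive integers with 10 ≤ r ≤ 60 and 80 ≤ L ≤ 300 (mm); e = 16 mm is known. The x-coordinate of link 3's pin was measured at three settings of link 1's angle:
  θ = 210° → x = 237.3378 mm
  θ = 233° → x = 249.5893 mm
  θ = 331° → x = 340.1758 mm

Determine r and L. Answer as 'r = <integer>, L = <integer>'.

constraint per measurement: (x − r cos θ)² + (r sin θ − e)² = L²
subtracting the θ₁ and θ₂ equations cancels the r² and L² terms:
r = (x₁² − x₂²) / (2[(x₁cos θ₁ + e sin θ₁) − (x₂cos θ₂ + e sin θ₂)]) = 59.0000 → r = 59
L² = (x₁ − r cos θ₁)² + (r sin θ₁ − e)² = 85264.0179 → L = 292.0000 → L = 292
check at θ₃=331°: x = 340.1758 (printed 340.1758) ✓

r = 59, L = 292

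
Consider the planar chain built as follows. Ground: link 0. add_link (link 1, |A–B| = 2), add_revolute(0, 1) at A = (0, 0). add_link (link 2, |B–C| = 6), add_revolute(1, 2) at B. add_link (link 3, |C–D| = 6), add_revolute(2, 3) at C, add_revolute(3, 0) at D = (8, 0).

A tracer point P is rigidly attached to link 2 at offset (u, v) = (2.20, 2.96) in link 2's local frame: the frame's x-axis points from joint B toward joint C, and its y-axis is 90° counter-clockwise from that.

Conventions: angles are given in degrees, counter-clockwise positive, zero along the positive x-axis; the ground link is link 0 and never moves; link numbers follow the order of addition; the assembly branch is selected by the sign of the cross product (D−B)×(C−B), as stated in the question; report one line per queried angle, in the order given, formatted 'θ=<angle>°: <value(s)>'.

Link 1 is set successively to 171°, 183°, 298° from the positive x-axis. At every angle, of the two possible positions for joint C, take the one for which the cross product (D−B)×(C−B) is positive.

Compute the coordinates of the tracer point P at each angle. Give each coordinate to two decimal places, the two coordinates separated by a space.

A=(0,0), D=(8.00,0)
θ=171°: B = A + 2.00·(cos171°, sin171°) = (-1.9754, 0.3129)
θ=171°: |BD| = 9.9803
θ=171°: circle(B,6.00) ∩ circle(D,6.00): a=4.9901, h=3.3314
θ=171°:   candidates: C₊=(3.1167,3.4862) cross=33.249; C₋=(2.9079,-3.1734) cross=-33.249
θ=171°:   branch + wants cross > 0 → take C=(3.1167,3.4862) (cross=33.249)
θ=171°: ex = (C−B)/|BC| = (0.8487,0.5289); ey = (-0.5289,0.8487)
θ=171°: P = B + 2.20·ex + 2.96·ey = (-1.6738,3.9886)
θ=183°: B = A + 2.00·(cos183°, sin183°) = (-1.9973, -0.1047)
θ=183°: |BD| = 9.9978
θ=183°: circle(B,6.00) ∩ circle(D,6.00): a=4.9989, h=3.3183
θ=183°:   candidates: C₊=(2.9666,3.2658) cross=33.175; C₋=(3.0361,-3.3704) cross=-33.175
θ=183°:   branch + wants cross > 0 → take C=(2.9666,3.2658) (cross=33.175)
θ=183°: ex = (C−B)/|BC| = (0.8273,0.5617); ey = (-0.5617,0.8273)
θ=183°: P = B + 2.20·ex + 2.96·ey = (-1.8399,3.5800)
θ=298°: B = A + 2.00·(cos298°, sin298°) = (0.9389, -1.7659)
θ=298°: |BD| = 7.2785
θ=298°: circle(B,6.00) ∩ circle(D,6.00): a=3.6393, h=4.7703
θ=298°:   candidates: C₊=(3.3121,3.7448) cross=34.721; C₋=(5.6268,-5.5107) cross=-34.721
θ=298°:   branch + wants cross > 0 → take C=(3.3121,3.7448) (cross=34.721)
θ=298°: ex = (C−B)/|BC| = (0.3955,0.9185); ey = (-0.9185,0.3955)
θ=298°: P = B + 2.20·ex + 2.96·ey = (-0.9095,1.4255)

θ=171°: -1.67 3.99
θ=183°: -1.84 3.58
θ=298°: -0.91 1.43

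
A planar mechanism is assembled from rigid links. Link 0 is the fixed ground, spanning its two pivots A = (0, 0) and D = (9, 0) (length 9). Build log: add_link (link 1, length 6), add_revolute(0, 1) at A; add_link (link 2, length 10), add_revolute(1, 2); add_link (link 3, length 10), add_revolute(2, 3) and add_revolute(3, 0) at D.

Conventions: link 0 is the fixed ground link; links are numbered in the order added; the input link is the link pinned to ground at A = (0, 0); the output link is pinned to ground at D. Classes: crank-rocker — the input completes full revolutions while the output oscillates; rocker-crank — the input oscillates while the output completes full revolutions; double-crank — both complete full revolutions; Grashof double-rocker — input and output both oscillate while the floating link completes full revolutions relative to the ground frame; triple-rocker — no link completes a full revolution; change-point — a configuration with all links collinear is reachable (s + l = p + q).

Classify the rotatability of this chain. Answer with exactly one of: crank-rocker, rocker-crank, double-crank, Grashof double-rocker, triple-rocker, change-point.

lengths: ground=9, input=6, coupler=10, output=10
sorted: s=6 (shortest), l=10 (longest), p+q=19
s + l = 16 vs p + q = 19
s + l < p + q (Grashof) with shortest = input link → crank-rocker

crank-rocker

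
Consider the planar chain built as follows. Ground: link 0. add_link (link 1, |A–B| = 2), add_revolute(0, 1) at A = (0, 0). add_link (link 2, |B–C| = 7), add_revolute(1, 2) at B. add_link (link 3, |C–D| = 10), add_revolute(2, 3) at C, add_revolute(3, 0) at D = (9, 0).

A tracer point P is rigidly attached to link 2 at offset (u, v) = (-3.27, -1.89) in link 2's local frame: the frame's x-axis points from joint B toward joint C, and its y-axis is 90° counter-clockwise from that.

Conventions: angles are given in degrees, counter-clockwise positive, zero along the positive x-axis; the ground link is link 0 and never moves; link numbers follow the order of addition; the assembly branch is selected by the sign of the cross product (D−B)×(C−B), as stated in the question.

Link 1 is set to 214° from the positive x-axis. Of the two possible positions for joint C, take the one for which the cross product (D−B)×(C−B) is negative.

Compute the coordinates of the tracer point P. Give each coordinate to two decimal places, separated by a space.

A=(0,0), D=(9.00,0)
B = A + 2.00·(cos214°, sin214°) = (-1.6581, -1.1184)
|BD| = 10.7166
circle(B,7.00) ∩ circle(D,10.00): a=2.9788, h=6.3346
  candidates: C₊=(0.6434,5.4925) cross=67.885; C₋=(1.9655,-7.1075) cross=-67.885
  branch - wants cross < 0 → take C=(1.9655,-7.1075) (cross=-67.885)
ex = (C−B)/|BC| = (0.5177,-0.8556); ey = (0.8556,0.5177)
P = B + -3.27·ex + -1.89·ey = (-4.9679,0.7010)

-4.97 0.70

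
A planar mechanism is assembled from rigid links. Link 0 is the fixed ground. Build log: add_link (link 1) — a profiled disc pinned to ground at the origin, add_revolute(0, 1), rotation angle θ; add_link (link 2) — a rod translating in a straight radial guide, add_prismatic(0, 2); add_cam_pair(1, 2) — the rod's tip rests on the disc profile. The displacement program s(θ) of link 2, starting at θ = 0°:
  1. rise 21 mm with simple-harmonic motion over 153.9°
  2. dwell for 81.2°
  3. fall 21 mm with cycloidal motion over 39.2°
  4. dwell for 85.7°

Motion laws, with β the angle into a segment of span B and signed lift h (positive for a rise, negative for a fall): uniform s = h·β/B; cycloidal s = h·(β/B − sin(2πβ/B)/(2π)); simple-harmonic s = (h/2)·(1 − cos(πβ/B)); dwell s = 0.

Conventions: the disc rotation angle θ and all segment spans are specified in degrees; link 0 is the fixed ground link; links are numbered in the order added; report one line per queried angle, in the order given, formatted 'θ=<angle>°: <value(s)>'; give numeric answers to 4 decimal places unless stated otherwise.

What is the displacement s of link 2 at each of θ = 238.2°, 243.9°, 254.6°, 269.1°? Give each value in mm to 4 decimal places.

seg 1 [0°–153.9°] simple-harmonic, h=21: full span → s += 21 → s = 21.0000
seg 2 [153.9°–235.1°] dwell: s stays 21.0000
seg 3 [235.1°–274.3°] cycloidal, h=-21: θ=238.2° here. β=3.1, B=39.2. -21·(0.0791 − sin(2π·0.0791)/(2π)) = -0.0675 → s = 20.9325
seg 3 [235.1°–274.3°] cycloidal, h=-21: θ=243.9° here. β=8.8, B=39.2. -21·(0.2245 − sin(2π·0.2245)/(2π)) = -1.4149 → s = 19.5851
seg 3 [235.1°–274.3°] cycloidal, h=-21: θ=254.6° here. β=19.5, B=39.2. -21·(0.4974 − sin(2π·0.4974)/(2π)) = -10.3929 → s = 10.6071
seg 3 [235.1°–274.3°] cycloidal, h=-21: θ=269.1° here. β=34, B=39.2. -21·(0.8673 − sin(2π·0.8673)/(2π)) = -20.6885 → s = 0.3115

θ=238.2°: 20.9325
θ=243.9°: 19.5851
θ=254.6°: 10.6071
θ=269.1°: 0.3115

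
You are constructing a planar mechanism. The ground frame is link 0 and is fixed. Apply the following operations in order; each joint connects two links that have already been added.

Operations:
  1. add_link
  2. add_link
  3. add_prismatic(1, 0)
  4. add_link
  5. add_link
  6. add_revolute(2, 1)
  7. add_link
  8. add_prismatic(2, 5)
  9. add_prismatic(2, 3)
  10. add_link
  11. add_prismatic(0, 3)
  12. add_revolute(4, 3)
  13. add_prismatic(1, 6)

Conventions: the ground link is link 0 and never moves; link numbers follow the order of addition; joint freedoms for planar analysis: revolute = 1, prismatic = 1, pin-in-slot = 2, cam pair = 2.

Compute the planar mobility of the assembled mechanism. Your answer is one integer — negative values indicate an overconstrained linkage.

(L,J1,J2)=(1,0,0); link0 fixed
link1: (2,0,0)
link2: (3,0,0)
P 1-0 [J1]: (3,1,0)
link3: (4,1,0)
link4: (5,1,0)
R 2-1 [J1]: (5,2,0)
link5: (6,2,0)
P 2-5 [J1]: (6,3,0)
P 2-3 [J1]: (6,4,0)
link6: (7,4,0)
P 0-3 [J1]: (7,5,0)
R 4-3 [J1]: (7,6,0)
P 1-6 [J1]: (7,7,0)
Grübler: 3·6 − 2·7 − 0 = 4

M = 4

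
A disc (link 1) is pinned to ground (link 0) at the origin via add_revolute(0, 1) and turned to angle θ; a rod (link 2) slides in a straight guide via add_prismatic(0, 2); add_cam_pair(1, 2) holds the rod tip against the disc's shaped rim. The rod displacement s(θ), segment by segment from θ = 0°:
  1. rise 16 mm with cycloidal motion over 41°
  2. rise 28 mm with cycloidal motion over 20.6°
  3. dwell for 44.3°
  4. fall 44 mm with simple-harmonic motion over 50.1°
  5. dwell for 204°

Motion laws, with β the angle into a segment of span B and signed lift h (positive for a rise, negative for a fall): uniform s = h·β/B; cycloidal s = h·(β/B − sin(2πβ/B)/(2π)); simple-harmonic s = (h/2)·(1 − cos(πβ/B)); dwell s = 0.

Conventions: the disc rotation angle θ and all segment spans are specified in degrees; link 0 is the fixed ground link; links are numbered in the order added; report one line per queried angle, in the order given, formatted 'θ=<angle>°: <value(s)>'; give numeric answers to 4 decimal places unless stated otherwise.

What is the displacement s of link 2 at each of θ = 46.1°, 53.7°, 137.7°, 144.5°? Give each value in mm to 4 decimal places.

segment 1 (0° to 41°, cycloidal, h = 16) is passed completely: s = 0.0000 + (16) = 16.0000
θ = 46.1° falls in segment 2 (41° to 61.6°, cycloidal, h = 28): β = 46.1 − 41 = 5.1°, B = 20.6°; Δs = 28·(0.2476 − sin(2π·0.2476)/(2π)) = 2.4762; s = 16.0000 + 2.4762 = 18.4762
θ = 53.7° falls in segment 2 (41° to 61.6°, cycloidal, h = 28): β = 53.7 − 41 = 12.7°, B = 20.6°; Δs = 28·(0.6165 − sin(2π·0.6165)/(2π)) = 20.2406; s = 16.0000 + 20.2406 = 36.2406
segment 2 (41° to 61.6°, cycloidal, h = 28) is passed completely: s = 16.0000 + (28) = 44.0000
segment 3 (61.6° to 105.9°, dwell): s unchanged at 44.0000
θ = 137.7° falls in segment 4 (105.9° to 156°, simple-harmonic, h = -44): β = 137.7 − 105.9 = 31.8°, B = 50.1°; Δs = -44/2·(1 − cos(π·0.6347)) = -31.0363; s = 44.0000 − 31.0363 = 12.9637
θ = 144.5° falls in segment 4 (105.9° to 156°, simple-harmonic, h = -44): β = 144.5 − 105.9 = 38.6°, B = 50.1°; Δs = -44/2·(1 − cos(π·0.7705)) = -38.5234; s = 44.0000 − 38.5234 = 5.4766

θ=46.1°: 18.4762
θ=53.7°: 36.2406
θ=137.7°: 12.9637
θ=144.5°: 5.4766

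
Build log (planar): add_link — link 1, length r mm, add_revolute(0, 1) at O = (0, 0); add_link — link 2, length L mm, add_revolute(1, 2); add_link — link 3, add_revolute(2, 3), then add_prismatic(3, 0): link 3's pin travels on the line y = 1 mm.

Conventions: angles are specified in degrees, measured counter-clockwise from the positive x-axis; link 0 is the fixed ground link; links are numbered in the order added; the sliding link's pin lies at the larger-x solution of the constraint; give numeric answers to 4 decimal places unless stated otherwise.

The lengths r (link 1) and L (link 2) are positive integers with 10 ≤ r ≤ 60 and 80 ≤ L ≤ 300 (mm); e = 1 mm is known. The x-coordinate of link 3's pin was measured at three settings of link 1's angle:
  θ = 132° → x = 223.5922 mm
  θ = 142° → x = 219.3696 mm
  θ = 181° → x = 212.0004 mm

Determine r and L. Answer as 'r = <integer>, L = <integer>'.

constraint per measurement: (x − r cos θ)² + (r sin θ − e)² = L²
subtracting the θ₁ and θ₂ equations cancels the r² and L² terms:
r = (x₁² − x₂²) / (2[(x₁cos θ₁ + e sin θ₁) − (x₂cos θ₂ + e sin θ₂)]) = 39.9999 → r = 40
L² = (x₁ − r cos θ₁)² + (r sin θ₁ − e)² = 63504.0111 → L = 252.0000 → L = 252
check at θ₃=181°: x = 212.0004 (printed 212.0004) ✓

r = 40, L = 252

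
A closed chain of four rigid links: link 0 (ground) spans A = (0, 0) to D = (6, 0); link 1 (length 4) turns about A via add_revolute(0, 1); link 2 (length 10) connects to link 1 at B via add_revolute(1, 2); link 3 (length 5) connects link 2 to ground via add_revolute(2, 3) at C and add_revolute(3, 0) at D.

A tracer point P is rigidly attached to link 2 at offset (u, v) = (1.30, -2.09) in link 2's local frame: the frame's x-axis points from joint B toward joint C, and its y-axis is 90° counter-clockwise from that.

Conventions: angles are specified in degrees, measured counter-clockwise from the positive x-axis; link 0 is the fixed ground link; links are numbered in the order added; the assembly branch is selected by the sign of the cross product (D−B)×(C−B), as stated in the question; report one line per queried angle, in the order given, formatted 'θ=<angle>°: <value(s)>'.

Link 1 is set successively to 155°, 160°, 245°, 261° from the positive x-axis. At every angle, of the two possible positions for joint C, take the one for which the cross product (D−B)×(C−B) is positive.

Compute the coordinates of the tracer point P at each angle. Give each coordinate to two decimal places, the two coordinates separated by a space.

A=(0,0), D=(6.00,0)
θ=155°: B = A + 4.00·(cos155°, sin155°) = (-3.6252, 1.6905)
θ=155°: |BD| = 9.7726
θ=155°: circle(B,10.00) ∩ circle(D,5.00): a=8.7236, h=4.8887
θ=155°:   candidates: C₊=(5.8125,4.9965) cross=47.775; C₋=(4.1212,-4.6336) cross=-47.775
θ=155°:   branch + wants cross > 0 → take C=(5.8125,4.9965) (cross=47.775)
θ=155°: ex = (C−B)/|BC| = (0.9438,0.3306); ey = (-0.3306,0.9438)
θ=155°: P = B + 1.30·ex + -2.09·ey = (-1.7074,0.1478)
θ=160°: B = A + 4.00·(cos160°, sin160°) = (-3.7588, 1.3681)
θ=160°: |BD| = 9.8542
θ=160°: circle(B,10.00) ∩ circle(D,5.00): a=8.7326, h=4.8726
θ=160°:   candidates: C₊=(5.5657,4.9811) cross=48.015; C₋=(4.2128,-4.6697) cross=-48.015
θ=160°:   branch + wants cross > 0 → take C=(5.5657,4.9811) (cross=48.015)
θ=160°: ex = (C−B)/|BC| = (0.9324,0.3613); ey = (-0.3613,0.9324)
θ=160°: P = B + 1.30·ex + -2.09·ey = (-1.7915,-0.1110)
θ=245°: B = A + 4.00·(cos245°, sin245°) = (-1.6905, -3.6252)
θ=245°: |BD| = 8.5021
θ=245°: circle(B,10.00) ∩ circle(D,5.00): a=8.6617, h=4.9975
θ=245°:   candidates: C₊=(4.0135,4.5884) cross=42.489; C₋=(8.2753,-4.4523) cross=-42.489
θ=245°:   branch + wants cross > 0 → take C=(4.0135,4.5884) (cross=42.489)
θ=245°: ex = (C−B)/|BC| = (0.5704,0.8214); ey = (-0.8214,0.5704)
θ=245°: P = B + 1.30·ex + -2.09·ey = (0.7677,-3.7496)
θ=261°: B = A + 4.00·(cos261°, sin261°) = (-0.6257, -3.9508)
θ=261°: |BD| = 7.7142
θ=261°: circle(B,10.00) ∩ circle(D,5.00): a=8.7183, h=4.8981
θ=261°:   candidates: C₊=(4.3539,4.7213) cross=37.785; C₋=(9.3709,-3.6928) cross=-37.785
θ=261°:   branch + wants cross > 0 → take C=(4.3539,4.7213) (cross=37.785)
θ=261°: ex = (C−B)/|BC| = (0.4980,0.8672); ey = (-0.8672,0.4980)
θ=261°: P = B + 1.30·ex + -2.09·ey = (1.8341,-3.8641)

θ=155°: -1.71 0.15
θ=160°: -1.79 -0.11
θ=245°: 0.77 -3.75
θ=261°: 1.83 -3.86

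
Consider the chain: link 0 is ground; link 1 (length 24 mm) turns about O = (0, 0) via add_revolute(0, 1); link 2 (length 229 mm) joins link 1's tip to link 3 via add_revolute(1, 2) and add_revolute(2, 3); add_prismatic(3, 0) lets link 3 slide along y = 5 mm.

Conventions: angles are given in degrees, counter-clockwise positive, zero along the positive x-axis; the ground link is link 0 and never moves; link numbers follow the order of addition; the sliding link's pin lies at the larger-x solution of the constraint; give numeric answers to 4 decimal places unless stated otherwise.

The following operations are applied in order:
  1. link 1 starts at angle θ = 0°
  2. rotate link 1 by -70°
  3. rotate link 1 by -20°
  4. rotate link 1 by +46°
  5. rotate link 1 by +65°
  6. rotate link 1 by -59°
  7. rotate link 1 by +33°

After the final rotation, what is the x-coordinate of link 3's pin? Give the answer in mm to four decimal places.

geometry: r = 24 mm, L = 229 mm, e = 5 mm; θ starts at 0°
rotate link 1 by -70°: θ ← 0° -70° = -70°
rotate link 1 by -20°: θ ← -70° -20° = -90°
rotate link 1 by +46°: θ ← -90° +46° = -44°
rotate link 1 by +65°: θ ← -44° +65° = 21°
rotate link 1 by -59°: θ ← 21° -59° = -38°
rotate link 1 by +33°: θ ← -38° +33° = -5°
crank pin P = (r cos θ, r sin θ) = (23.908673, -2.091738)
h = r sin θ − e = -2.091738 − 5 = -7.091738
x = r cos θ + √(L² − h²) = 23.908673 + 228.890164 = 252.798837

252.7988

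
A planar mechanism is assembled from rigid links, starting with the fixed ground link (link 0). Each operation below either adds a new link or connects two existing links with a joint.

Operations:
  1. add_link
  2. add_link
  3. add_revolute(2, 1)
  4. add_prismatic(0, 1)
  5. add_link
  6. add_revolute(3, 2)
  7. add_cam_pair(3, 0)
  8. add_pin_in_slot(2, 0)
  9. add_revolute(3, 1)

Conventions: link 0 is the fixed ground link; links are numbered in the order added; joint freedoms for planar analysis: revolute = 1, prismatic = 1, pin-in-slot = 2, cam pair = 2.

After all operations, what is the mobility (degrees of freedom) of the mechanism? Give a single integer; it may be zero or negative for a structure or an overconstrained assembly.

(L,J1,J2)=(1,0,0); link0 fixed
link1: (2,0,0)
link2: (3,0,0)
R 2-1 [J1]: (3,1,0)
P 0-1 [J1]: (3,2,0)
link3: (4,2,0)
R 3-2 [J1]: (4,3,0)
C 3-0 [J2]: (4,3,1)
PS 2-0 [J2]: (4,3,2)
R 3-1 [J1]: (4,4,2)
Grübler: 3·3 − 2·4 − 2 = -1

M = -1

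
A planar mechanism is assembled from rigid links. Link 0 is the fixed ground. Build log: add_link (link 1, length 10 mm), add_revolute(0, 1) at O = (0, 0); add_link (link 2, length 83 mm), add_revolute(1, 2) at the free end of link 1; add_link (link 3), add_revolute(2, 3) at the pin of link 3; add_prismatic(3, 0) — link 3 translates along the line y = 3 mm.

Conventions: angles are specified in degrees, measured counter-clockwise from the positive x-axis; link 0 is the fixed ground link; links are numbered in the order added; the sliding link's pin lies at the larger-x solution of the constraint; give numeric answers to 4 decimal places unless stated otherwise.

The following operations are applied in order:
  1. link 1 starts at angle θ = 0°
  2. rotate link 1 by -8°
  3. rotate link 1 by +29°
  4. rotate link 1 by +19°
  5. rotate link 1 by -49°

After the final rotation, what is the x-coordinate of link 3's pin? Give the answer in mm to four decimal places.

geometry: r = 10 mm, L = 83 mm, e = 3 mm; θ starts at 0°
rotate link 1 by -8°: θ ← 0° -8° = -8°
rotate link 1 by +29°: θ ← -8° +29° = 21°
rotate link 1 by +19°: θ ← 21° +19° = 40°
rotate link 1 by -49°: θ ← 40° -49° = -9°
crank pin P = (r cos θ, r sin θ) = (9.876883, -1.564345)
h = r sin θ − e = -1.564345 − 3 = -4.564345
x = r cos θ + √(L² − h²) = 9.876883 + 82.874404 = 92.751287

92.7513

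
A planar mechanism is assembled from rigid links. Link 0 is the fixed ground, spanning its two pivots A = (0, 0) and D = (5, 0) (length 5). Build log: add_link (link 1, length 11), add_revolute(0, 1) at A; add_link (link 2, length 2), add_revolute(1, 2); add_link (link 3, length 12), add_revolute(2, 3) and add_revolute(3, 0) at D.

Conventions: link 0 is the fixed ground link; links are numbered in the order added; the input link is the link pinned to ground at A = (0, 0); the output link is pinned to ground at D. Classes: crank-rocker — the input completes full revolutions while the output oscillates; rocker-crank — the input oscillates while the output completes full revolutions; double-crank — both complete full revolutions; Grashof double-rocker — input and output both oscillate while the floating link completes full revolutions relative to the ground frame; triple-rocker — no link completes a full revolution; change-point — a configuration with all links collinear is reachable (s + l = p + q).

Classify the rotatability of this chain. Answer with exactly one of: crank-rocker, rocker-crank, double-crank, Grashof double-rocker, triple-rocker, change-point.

lengths: ground=5, input=11, coupler=2, output=12
sorted: s=2 (shortest), l=12 (longest), p+q=16
s + l = 14 vs p + q = 16
s + l < p + q (Grashof) with shortest = coupler link → Grashof double-rocker

Grashof double-rocker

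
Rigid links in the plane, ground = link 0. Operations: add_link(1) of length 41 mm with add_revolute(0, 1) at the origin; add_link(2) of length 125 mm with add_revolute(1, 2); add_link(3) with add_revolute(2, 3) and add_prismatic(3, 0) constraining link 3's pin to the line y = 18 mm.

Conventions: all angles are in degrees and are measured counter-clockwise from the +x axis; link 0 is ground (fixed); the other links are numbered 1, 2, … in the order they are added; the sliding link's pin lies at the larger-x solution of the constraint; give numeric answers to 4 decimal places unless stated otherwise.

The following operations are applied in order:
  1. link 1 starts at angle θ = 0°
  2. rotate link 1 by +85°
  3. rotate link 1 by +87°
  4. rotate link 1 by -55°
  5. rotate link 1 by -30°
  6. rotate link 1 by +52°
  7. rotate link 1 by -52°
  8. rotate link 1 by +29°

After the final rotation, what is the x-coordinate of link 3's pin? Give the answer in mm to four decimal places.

geometry: r = 41 mm, L = 125 mm, e = 18 mm; θ starts at 0°
rotate link 1 by +85°: θ ← 0° +85° = 85°
rotate link 1 by +87°: θ ← 85° +87° = 172°
rotate link 1 by -55°: θ ← 172° -55° = 117°
rotate link 1 by -30°: θ ← 117° -30° = 87°
rotate link 1 by +52°: θ ← 87° +52° = 139°
rotate link 1 by -52°: θ ← 139° -52° = 87°
rotate link 1 by +29°: θ ← 87° +29° = 116°
crank pin P = (r cos θ, r sin θ) = (-17.973217, 36.850556)
h = r sin θ − e = 36.850556 − 18 = 18.850556
x = r cos θ + √(L² − h²) = -17.973217 + 123.570452 = 105.597235

105.5972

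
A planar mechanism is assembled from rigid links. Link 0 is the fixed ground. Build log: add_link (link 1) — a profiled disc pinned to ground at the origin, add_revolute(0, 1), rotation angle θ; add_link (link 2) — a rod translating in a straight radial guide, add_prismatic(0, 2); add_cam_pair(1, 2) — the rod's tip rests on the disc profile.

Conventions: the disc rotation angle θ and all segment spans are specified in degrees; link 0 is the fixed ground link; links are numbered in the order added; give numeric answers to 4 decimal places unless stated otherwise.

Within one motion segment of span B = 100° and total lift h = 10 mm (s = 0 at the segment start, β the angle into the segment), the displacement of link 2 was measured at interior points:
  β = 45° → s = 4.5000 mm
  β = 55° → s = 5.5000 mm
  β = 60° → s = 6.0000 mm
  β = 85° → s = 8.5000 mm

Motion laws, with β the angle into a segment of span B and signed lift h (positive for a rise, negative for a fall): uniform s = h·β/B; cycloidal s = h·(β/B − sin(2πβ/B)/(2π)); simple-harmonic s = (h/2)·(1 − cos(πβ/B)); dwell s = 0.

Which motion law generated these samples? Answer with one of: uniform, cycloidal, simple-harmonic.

candidates at β/B = r: uniform s = h·r (linear in β); cycloidal s = h·(r − sin(2πr)/(2π)); simple-harmonic s = (h/2)(1 − cos(πr))
β=45°: printed 4.5000 | uniform 4.5000, cycloidal 4.0082, simple-harmonic 4.2178
β=55°: printed 5.5000 | uniform 5.5000, cycloidal 5.9918, simple-harmonic 5.7822
β=60°: printed 6.0000 | uniform 6.0000, cycloidal 6.9355, simple-harmonic 6.5451
β=85°: printed 8.5000 | uniform 8.5000, cycloidal 9.7876, simple-harmonic 9.4550
only one law matches every sample → uniform

uniform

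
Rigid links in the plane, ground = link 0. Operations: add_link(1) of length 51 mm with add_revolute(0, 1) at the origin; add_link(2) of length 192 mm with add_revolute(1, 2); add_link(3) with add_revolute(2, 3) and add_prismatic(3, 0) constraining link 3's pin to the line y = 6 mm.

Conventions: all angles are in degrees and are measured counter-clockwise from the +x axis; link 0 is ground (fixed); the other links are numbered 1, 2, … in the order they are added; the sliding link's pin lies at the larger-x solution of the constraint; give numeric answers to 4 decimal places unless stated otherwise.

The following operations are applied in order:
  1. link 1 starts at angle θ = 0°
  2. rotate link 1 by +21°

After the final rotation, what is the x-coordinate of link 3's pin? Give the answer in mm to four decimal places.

geometry: r = 51 mm, L = 192 mm, e = 6 mm; θ starts at 0°
rotate link 1 by +21°: θ ← 0° +21° = 21°
crank pin P = (r cos θ, r sin θ) = (47.612602, 18.276765)
h = r sin θ − e = 18.276765 − 6 = 12.276765
x = r cos θ + √(L² − h²) = 47.612602 + 191.607101 = 239.219702

239.2197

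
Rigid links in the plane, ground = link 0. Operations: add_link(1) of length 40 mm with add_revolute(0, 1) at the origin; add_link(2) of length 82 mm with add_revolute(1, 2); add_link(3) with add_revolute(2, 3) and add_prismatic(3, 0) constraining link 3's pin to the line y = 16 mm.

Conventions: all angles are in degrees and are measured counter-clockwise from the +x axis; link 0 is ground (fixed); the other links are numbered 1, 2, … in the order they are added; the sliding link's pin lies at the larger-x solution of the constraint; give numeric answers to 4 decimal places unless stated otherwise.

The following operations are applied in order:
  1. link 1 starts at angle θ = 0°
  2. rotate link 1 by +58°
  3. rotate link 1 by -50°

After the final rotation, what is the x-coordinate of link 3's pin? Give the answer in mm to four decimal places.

geometry: r = 40 mm, L = 82 mm, e = 16 mm; θ starts at 0°
rotate link 1 by +58°: θ ← 0° +58° = 58°
rotate link 1 by -50°: θ ← 58° -50° = 8°
crank pin P = (r cos θ, r sin θ) = (39.610723, 5.566924)
h = r sin θ − e = 5.566924 − 16 = -10.433076
x = r cos θ + √(L² − h²) = 39.610723 + 81.333578 = 120.944301

120.9443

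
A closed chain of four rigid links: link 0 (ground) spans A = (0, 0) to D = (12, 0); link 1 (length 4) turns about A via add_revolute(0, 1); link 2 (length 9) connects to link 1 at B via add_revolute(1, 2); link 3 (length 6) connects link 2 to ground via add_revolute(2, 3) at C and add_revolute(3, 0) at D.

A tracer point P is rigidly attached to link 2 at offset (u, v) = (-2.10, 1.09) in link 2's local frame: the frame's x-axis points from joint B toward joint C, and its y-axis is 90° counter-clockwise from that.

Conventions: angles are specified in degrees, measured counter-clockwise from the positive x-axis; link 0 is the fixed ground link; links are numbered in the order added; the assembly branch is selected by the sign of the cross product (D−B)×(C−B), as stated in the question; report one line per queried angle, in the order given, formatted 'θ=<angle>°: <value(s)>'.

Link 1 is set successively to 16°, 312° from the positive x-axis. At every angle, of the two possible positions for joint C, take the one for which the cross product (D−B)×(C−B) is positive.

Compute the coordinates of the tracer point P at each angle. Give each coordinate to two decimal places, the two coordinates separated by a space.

A=(0,0), D=(12.00,0)
θ=16°: B = A + 4.00·(cos16°, sin16°) = (3.8450, 1.1025)
θ=16°: |BD| = 8.2291
θ=16°: circle(B,9.00) ∩ circle(D,6.00): a=6.8488, h=5.8391
θ=16°:   candidates: C₊=(11.4144,5.9714) cross=48.050; C₋=(9.8497,-5.6015) cross=-48.050
θ=16°:   branch + wants cross > 0 → take C=(11.4144,5.9714) (cross=48.050)
θ=16°: ex = (C−B)/|BC| = (0.8410,0.5410); ey = (-0.5410,0.8410)
θ=16°: P = B + -2.10·ex + 1.09·ey = (1.4892,0.8832)
θ=312°: B = A + 4.00·(cos312°, sin312°) = (2.6765, -2.9726)
θ=312°: |BD| = 9.7859
θ=312°: circle(B,9.00) ∩ circle(D,6.00): a=7.1922, h=5.4104
θ=312°:   candidates: C₊=(7.8854,4.3669) cross=52.946; C₋=(11.1723,-5.9426) cross=-52.946
θ=312°:   branch + wants cross > 0 → take C=(7.8854,4.3669) (cross=52.946)
θ=312°: ex = (C−B)/|BC| = (0.5788,0.8155); ey = (-0.8155,0.5788)
θ=312°: P = B + -2.10·ex + 1.09·ey = (0.5722,-4.0543)

θ=16°: 1.49 0.88
θ=312°: 0.57 -4.05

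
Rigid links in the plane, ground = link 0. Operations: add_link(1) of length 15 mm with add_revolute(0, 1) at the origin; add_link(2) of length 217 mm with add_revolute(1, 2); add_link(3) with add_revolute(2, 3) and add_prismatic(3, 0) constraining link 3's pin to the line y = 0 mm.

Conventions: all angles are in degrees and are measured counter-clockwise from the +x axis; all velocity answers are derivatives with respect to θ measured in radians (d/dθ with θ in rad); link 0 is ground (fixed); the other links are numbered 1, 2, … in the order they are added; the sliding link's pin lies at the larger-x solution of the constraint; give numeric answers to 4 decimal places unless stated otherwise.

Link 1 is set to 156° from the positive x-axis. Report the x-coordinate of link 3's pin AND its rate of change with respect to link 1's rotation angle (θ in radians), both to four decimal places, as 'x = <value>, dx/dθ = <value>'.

geometry: r = 15 mm, L = 217 mm, e = 0 mm
crank pin P = (r cos θ, r sin θ) = (-13.703182, 6.101050)
h = r sin θ − e = 6.101050 − 0 = 6.101050
x = r cos θ + √(L² − h²) = -13.703182 + 216.914216 = 203.211034
dx/dθ = −r sin θ − h·r cos θ/√(L² − h²) (θ in radians; h = 6.101050) = -5.715626

x = 203.2110, dx/dθ = -5.7156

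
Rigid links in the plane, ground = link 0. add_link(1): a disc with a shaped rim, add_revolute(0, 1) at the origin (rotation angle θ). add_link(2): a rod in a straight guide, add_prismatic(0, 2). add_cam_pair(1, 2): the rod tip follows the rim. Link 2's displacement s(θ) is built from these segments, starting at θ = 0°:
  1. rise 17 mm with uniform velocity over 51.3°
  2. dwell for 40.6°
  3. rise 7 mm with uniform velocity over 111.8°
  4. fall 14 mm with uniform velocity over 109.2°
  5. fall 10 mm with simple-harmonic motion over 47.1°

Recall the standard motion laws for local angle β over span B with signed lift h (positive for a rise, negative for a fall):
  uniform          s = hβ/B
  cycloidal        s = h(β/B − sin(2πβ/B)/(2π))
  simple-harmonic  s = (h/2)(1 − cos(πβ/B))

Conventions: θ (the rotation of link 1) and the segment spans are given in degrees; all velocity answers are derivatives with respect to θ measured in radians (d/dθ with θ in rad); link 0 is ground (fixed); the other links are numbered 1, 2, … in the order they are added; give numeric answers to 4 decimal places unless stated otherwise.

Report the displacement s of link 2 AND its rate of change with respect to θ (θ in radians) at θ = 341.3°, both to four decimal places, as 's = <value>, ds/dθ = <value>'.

segment 1 (0° to 51.3°, uniform, h = 17) is passed completely: s = 0.0000 + (17) = 17.0000
segment 2 (51.3° to 91.9°, dwell): s unchanged at 17.0000
segment 3 (91.9° to 203.7°, uniform, h = 7) is passed completely: s = 17.0000 + (7) = 24.0000
segment 4 (203.7° to 312.9°, uniform, h = -14) is passed completely: s = 24.0000 + (-14) = 10.0000
θ = 341.3° falls in segment 5 (312.9° to 360°, simple-harmonic, h = -10): β = 341.3 − 312.9 = 28.4°, B = 47.1°; Δs = -10/2·(1 − cos(π·0.6030)) = -6.5894; s = 10.0000 − 6.5894 = 3.4106
velocity in seg [312.9°–360°] (simple-harmonic), θ in radians: β = 28.4° = 0.4957 rad, B = 47.1° = 0.8221 rad; ds/dθ = (πh/(2B)) sin(πβ/B) = (π·(-10)/(2·0.8221)) sin(π·0.6030) = -18.117124 mm/rad

s = 3.4106, ds/dθ = -18.1171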